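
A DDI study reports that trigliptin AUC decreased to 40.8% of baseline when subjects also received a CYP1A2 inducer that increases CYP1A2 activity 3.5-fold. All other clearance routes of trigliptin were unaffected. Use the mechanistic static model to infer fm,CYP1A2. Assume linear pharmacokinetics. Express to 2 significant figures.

CL'/CL = 1 / 0.408 = 2.451
3.5·fm + (1 − fm) = 2.451
fm = (2.451 − 1) / (3.5 − 1) = 0.58

0.58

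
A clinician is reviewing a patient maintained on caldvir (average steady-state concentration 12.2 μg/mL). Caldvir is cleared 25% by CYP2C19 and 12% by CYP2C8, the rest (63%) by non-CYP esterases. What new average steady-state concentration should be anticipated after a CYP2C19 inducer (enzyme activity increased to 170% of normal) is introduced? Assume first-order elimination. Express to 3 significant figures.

CYP2C19: 0.25 × 1.7 = 0.425
CYP2C8: 0.12 (unchanged)
Other: 0.63 (unchanged)
Relative clearance = 0.425 + 0.12 + 0.63 = 1.175.
Average steady-state concentration ∝ 1/CL, so new value = 12.2 / 1.175 = 10.4 μg/mL.

10.4 μg/mL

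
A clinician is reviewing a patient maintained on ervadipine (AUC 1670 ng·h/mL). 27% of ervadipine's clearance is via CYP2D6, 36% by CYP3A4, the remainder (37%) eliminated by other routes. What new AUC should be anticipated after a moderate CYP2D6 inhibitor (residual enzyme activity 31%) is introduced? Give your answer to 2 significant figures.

2.1 × 10³ ng·h/mL

The CYP2D6 pathway (27% of clearance) falls to 0.31× activity: 0.27 × 0.31 = 0.0837.
CYP3A4 (36%) and the residual 37% are unaffected.
New clearance relative to baseline: 0.0837 + 0.36 + 0.37 = 0.8137.
With dosing unchanged, AUC scales as 1/CL: 1670 / 0.8137 = 2.1 × 10³ ng·h/mL.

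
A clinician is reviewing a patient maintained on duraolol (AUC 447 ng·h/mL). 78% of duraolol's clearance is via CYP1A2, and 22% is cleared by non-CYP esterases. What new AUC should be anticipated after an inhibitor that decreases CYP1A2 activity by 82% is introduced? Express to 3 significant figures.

The CYP1A2 pathway (78% of clearance) falls to 0.18× activity: 0.78 × 0.18 = 0.1404.
The remaining 22% of clearance is unaffected.
CL_new/CL_old = 0.1404 + 0.22 = 0.3604.
AUC ∝ 1/CL, so new value = 447 / 0.3604 = 1.24 × 10³ ng·h/mL.

1.24 × 10³ ng·h/mL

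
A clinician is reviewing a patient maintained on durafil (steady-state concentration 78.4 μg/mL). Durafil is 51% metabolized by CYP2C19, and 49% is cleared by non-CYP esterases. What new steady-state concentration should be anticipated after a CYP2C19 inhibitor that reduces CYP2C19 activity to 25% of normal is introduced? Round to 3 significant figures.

The CYP2C19 pathway (51% of clearance) drops to 0.25× activity: 0.51 × 0.25 = 0.1275.
The remaining 49% of clearance is unaffected.
Relative clearance = 0.1275 + 0.49 = 0.6175.
With dosing unchanged, steady-state concentration scales as 1/CL: 78.4 / 0.6175 = 127 μg/mL.

127 μg/mL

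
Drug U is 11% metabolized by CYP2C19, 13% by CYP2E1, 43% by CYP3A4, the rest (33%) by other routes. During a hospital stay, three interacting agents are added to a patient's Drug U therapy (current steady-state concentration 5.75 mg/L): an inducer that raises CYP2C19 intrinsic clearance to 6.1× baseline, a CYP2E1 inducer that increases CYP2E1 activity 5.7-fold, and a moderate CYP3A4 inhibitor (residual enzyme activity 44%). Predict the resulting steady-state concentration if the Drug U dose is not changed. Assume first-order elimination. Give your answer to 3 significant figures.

2.98 mg/L

The CYP2C19 pathway (11% of clearance) increases to 6.1× activity: 0.11 × 6.1 = 0.671.
The CYP2E1 pathway (13% of clearance) is boosted to 5.7× activity: 0.13 × 5.7 = 0.741.
The CYP3A4 pathway (43% of clearance) falls to 0.44× activity: 0.43 × 0.44 = 0.1892.
The remaining 33% of clearance is unaffected.
CL_new/CL_old = 0.671 + 0.741 + 0.1892 + 0.33 = 1.9312.
Steady-state concentration ∝ 1/CL: new value = 5.75 / 1.9312 = 2.98 mg/L.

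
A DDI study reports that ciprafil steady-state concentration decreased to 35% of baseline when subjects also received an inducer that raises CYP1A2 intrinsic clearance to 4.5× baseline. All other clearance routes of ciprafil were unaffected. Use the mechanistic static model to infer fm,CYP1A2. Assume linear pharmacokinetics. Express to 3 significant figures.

Call the CYP1A2 fraction fm. After the interaction, CL_new/CL_old = fm × 4.5 + (1 − fm).
Steady-state concentration ratio = 1 / (new CL fraction), so new CL fraction = 1 / 0.350 = 2.857.
fm × 4.5 + 1 − fm = 2.857  ⇒  fm × (4.5 − 1) = 1.857  ⇒  fm = 0.531.

0.531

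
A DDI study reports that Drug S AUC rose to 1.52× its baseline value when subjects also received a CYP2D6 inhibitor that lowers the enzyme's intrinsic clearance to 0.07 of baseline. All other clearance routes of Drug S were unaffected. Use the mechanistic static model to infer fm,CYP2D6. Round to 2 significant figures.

Let x = fm,CYP2D6. Because AUC ∝ 1/CL, relative clearance fell to 1/1.52 = 0.6579.
Setting x·0.07 + (1 − x) = 0.6579 and solving: x = (0.6579 − 1)/(0.07 − 1) = 0.37.

0.37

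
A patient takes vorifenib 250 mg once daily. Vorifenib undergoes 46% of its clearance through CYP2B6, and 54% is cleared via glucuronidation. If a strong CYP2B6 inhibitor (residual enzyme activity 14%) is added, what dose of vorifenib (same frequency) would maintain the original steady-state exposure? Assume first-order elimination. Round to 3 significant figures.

The CYP2B6 pathway (46% of clearance) drops to 0.14× activity: 0.46 × 0.14 = 0.0644.
Non-CYP routes (54%) are unchanged.
CL_new/CL_old = 0.0644 + 0.54 = 0.6044.
Css,avg = (dose rate)/CL, so holding Css fixed requires dose ∝ CL: 250 × 0.6044 = 151 mg.

151 mg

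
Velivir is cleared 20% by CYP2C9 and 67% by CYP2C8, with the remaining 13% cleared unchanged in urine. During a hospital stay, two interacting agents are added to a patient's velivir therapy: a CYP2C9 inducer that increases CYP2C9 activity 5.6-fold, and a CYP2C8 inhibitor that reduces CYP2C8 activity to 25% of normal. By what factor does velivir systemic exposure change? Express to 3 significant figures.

The CYP2C9 pathway (20% of clearance) rises to 5.6× activity: 0.2 × 5.6 = 1.12.
The CYP2C8 pathway (67% of clearance) is reduced to 0.25× activity: 0.67 × 0.25 = 0.1675.
Non-CYP routes (13%) are unchanged.
CL_new/CL_old = 1.12 + 0.1675 + 0.13 = 1.4175.
Because systemic exposure varies inversely with clearance, the combined effect is 1 / 1.4175 = 0.705.

0.705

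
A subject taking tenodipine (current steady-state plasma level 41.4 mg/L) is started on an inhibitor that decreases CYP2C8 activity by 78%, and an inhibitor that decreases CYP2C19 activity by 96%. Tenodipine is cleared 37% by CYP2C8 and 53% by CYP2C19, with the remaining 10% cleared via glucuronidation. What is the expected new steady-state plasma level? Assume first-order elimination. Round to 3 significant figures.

CYP2C8: 0.37 × 0.22 = 0.0814
CYP2C19: 0.53 × 0.04 = 0.0212
Other: 0.1 (unchanged)
Relative clearance = 0.0814 + 0.0212 + 0.1 = 0.2026.
New steady-state plasma level = 41.4 / 0.2026 = 204 mg/L (concentration scales inversely with clearance).

204 mg/L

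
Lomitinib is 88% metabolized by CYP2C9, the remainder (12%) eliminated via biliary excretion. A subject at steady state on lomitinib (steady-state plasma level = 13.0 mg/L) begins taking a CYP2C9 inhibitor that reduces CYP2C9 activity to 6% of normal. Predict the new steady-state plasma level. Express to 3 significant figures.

75.2 mg/L

The CYP2C9 pathway (88% of clearance) drops to 0.06× activity: 0.88 × 0.06 = 0.0528.
The remaining 12% of clearance is unaffected.
Relative clearance = 0.0528 + 0.12 = 0.1728.
New steady-state plasma level = baseline ÷ relative clearance = 13.0 / 0.1728 = 75.2 mg/L.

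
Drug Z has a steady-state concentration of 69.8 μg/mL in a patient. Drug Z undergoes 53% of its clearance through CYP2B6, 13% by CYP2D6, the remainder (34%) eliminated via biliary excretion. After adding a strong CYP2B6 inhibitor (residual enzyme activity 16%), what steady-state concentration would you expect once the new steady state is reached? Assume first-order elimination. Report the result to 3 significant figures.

The CYP2B6 pathway (53% of clearance) is reduced to 0.16× activity: 0.53 × 0.16 = 0.0848.
CYP2D6 (13%) and the residual 34% are unaffected.
Relative clearance = 0.0848 + 0.13 + 0.34 = 0.5548.
With dosing unchanged, steady-state concentration scales as 1/CL: 69.8 / 0.5548 = 126 μg/mL.

126 μg/mL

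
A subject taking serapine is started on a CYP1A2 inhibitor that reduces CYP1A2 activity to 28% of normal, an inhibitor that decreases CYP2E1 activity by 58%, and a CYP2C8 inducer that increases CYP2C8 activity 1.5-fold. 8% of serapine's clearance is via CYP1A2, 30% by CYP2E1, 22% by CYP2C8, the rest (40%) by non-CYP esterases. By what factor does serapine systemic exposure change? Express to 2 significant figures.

1.1

CYP1A2: 0.08 × 0.28 = 0.0224
CYP2E1: 0.3 × 0.42 = 0.126
CYP2C8: 0.22 × 1.5 = 0.33
Other: 0.4 (unchanged)
Relative clearance = 0.0224 + 0.126 + 0.33 + 0.4 = 0.8784.
Because systemic exposure varies inversely with clearance, the combined effect is 1 / 0.8784 = 1.1.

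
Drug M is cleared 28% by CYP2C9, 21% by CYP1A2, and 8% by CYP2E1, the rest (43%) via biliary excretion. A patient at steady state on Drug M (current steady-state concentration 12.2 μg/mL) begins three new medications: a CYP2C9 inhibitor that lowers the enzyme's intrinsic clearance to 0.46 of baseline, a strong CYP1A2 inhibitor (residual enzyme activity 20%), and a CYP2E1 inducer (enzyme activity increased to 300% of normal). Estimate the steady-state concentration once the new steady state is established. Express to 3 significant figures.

CYP2C9: 0.28 × 0.46 = 0.1288
CYP1A2: 0.21 × 0.2 = 0.042
CYP2E1: 0.08 × 3 = 0.24
Other: 0.43 (unchanged)
Relative clearance = 0.1288 + 0.042 + 0.24 + 0.43 = 0.8408.
Dividing the baseline by the relative clearance: 12.2 / 0.8408 = 14.5 μg/mL.

14.5 μg/mL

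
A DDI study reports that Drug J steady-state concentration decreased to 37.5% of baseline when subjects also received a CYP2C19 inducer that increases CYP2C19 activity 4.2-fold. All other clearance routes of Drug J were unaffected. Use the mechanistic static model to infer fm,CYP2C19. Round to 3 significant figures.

CL'/CL = 1 / 0.375 = 2.667
4.2·fm + (1 − fm) = 2.667
fm = (2.667 − 1) / (4.2 − 1) = 0.521

0.521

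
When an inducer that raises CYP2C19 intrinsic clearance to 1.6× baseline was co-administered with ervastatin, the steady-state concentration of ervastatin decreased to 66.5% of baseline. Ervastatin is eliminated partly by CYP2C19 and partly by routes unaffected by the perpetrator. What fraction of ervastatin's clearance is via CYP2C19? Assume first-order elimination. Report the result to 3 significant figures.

0.840

Let fm be the CYP2C19 fraction. New clearance relative to baseline = fm × 1.6 + (1 − fm).
Steady-state concentration ratio = 1 / (new CL fraction), so new CL fraction = 1 / 0.665 = 1.504.
fm × 1.6 + 1 − fm = 1.504  ⇒  fm × (1.6 − 1) = 0.5038  ⇒  fm = 0.840.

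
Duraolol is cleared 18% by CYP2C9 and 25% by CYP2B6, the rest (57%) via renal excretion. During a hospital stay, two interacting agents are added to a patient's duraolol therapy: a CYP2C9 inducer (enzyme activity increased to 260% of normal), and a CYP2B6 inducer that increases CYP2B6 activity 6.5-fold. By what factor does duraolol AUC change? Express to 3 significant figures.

0.376

The CYP2C9 pathway (18% of clearance) increases to 2.6× activity: 0.18 × 2.6 = 0.468.
The CYP2B6 pathway (25% of clearance) rises to 6.5× activity: 0.25 × 6.5 = 1.625.
The remaining 57% of clearance is unaffected.
CL_new/CL_old = 0.468 + 1.625 + 0.57 = 2.663.
AUC ∝ 1/CL: fold-change = 1 / 2.663 = 0.376.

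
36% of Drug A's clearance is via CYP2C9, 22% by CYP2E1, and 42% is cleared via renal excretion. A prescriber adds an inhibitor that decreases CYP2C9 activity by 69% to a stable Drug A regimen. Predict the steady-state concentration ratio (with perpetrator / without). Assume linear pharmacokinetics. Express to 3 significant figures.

1.33

The CYP2C9 pathway (36% of clearance) is reduced to 0.31× activity: 0.36 × 0.31 = 0.1116.
CYP2E1 (22%) and the residual 42% are unaffected.
Relative clearance = 0.1116 + 0.22 + 0.42 = 0.7516.
Steady-state concentration is inversely proportional to clearance, so the fold-change is 1 / 0.7516 = 1.33.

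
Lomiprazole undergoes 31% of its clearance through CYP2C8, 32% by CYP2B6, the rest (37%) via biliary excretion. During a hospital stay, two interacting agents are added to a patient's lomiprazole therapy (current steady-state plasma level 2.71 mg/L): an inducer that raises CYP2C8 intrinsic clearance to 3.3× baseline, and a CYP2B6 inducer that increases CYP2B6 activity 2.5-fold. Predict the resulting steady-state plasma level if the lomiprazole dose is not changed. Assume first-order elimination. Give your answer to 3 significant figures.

CYP2C8: 0.31 × 3.3 = 1.023
CYP2B6: 0.32 × 2.5 = 0.8
Other: 0.37 (unchanged)
Relative clearance = 1.023 + 0.8 + 0.37 = 2.193.
Dividing the baseline by the relative clearance: 2.71 / 2.193 = 1.24 mg/L.

1.24 mg/L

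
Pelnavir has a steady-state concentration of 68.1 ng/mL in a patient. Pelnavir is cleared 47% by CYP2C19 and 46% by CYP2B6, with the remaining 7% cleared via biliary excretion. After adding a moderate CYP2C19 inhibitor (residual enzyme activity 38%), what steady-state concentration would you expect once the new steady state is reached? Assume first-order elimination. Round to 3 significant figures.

96.1 ng/mL

The CYP2C19 pathway (47% of clearance) is reduced to 0.38× activity: 0.47 × 0.38 = 0.1786.
CYP2B6 (46%) and the residual 7% are unaffected.
CL_new/CL_old = 0.1786 + 0.46 + 0.07 = 0.7086.
Steady-state concentration ∝ 1/CL, so new value = 68.1 / 0.7086 = 96.1 ng/mL.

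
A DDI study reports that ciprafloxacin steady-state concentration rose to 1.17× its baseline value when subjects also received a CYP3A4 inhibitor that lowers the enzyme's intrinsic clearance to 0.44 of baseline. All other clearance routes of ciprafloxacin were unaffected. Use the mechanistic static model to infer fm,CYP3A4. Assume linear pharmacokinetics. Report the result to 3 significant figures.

0.259

Call the CYP3A4 fraction fm. After the interaction, CL_new/CL_old = fm × 0.44 + (1 − fm).
Steady-state concentration ratio = 1 / (new CL fraction), so new CL fraction = 1 / 1.17 = 0.8547.
fm × 0.44 + 1 − fm = 0.8547  ⇒  fm × (0.44 − 1) = −0.1453  ⇒  fm = 0.259.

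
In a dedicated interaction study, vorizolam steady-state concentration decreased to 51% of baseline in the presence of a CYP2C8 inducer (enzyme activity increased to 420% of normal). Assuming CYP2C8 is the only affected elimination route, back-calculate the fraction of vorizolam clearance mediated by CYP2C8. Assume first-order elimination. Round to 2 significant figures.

0.30

CL'/CL = 1 / 0.510 = 1.961
4.2·fm + (1 − fm) = 1.961
fm = (1.961 − 1) / (4.2 − 1) = 0.30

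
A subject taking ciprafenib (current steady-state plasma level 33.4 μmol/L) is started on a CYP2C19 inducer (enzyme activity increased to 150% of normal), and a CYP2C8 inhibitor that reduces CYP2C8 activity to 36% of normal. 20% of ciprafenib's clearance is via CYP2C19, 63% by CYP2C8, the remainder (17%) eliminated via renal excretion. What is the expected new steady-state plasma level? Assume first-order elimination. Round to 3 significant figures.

CYP2C19: 0.2 × 1.5 = 0.3
CYP2C8: 0.63 × 0.36 = 0.2268
Other: 0.17 (unchanged)
New clearance relative to baseline: 0.3 + 0.2268 + 0.17 = 0.6968.
Steady-state plasma level ∝ 1/CL: new value = 33.4 / 0.6968 = 47.9 μmol/L.

47.9 μmol/L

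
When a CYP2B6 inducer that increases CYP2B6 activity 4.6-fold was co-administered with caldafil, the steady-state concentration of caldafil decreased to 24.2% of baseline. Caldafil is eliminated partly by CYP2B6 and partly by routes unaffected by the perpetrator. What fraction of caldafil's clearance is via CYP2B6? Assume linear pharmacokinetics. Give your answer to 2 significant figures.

Write x for the fraction cleared via CYP2B6. The observed steady-state concentration change means clearance rose to 1/0.242 = 4.132 of baseline.
Only the CYP2B6 route changed, so 4.132 = x·4.6 + (1 − x), giving x = 0.87.

0.87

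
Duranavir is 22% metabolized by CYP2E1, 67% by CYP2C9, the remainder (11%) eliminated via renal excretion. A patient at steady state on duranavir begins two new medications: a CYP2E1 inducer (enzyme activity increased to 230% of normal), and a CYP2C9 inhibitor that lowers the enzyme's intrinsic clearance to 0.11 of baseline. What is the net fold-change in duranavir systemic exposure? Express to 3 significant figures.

1.45

The CYP2E1 pathway (22% of clearance) is boosted to 2.3× activity: 0.22 × 2.3 = 0.506.
The CYP2C9 pathway (67% of clearance) falls to 0.11× activity: 0.67 × 0.11 = 0.0737.
Non-CYP routes (11%) are unchanged.
New clearance relative to baseline: 0.506 + 0.0737 + 0.11 = 0.6897.
Net systemic exposure ratio = 1 / 0.6897 = 1.45.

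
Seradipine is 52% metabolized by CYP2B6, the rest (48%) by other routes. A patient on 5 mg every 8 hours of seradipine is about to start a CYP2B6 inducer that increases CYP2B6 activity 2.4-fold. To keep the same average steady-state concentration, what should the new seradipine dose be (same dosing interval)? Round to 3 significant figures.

8.64 mg

CYP2B6: 0.52 × 2.4 = 1.248
Other: 0.48 (unchanged)
CL_new/CL_old = 1.248 + 0.48 = 1.728.
Css,avg = (dose rate)/CL, so holding Css fixed requires dose ∝ CL: 5 × 1.728 = 8.64 mg.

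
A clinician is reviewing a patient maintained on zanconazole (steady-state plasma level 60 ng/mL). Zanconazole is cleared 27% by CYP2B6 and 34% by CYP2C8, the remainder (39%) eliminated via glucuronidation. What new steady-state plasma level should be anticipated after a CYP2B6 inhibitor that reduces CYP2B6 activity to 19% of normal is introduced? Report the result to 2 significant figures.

77 ng/mL

The CYP2B6 pathway (27% of clearance) is reduced to 0.19× activity: 0.27 × 0.19 = 0.0513.
CYP2C8 (34%) and the residual 39% are unaffected.
CL_new/CL_old = 0.0513 + 0.34 + 0.39 = 0.7813.
Steady-state plasma level ∝ 1/CL, so new value = 60 / 0.7813 = 77 ng/mL.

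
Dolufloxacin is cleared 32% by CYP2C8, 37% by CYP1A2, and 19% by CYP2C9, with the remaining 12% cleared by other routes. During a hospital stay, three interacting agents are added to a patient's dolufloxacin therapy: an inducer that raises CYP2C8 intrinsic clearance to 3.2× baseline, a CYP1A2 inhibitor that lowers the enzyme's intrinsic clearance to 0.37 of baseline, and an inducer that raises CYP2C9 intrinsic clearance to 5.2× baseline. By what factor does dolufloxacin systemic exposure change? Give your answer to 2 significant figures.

0.44

CYP2C8: 0.32 × 3.2 = 1.024
CYP1A2: 0.37 × 0.37 = 0.1369
CYP2C9: 0.19 × 5.2 = 0.988
Other: 0.12 (unchanged)
CL_new/CL_old = 1.024 + 0.1369 + 0.988 + 0.12 = 2.2689.
Net systemic exposure ratio = 1 / 2.2689 = 0.44.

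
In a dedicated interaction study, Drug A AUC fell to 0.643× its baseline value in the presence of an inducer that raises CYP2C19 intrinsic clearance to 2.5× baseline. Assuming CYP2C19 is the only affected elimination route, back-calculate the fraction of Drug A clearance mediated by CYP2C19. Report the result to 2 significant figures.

0.37

Call the CYP2C19 fraction fm. After the interaction, CL_new/CL_old = fm × 2.5 + (1 − fm).
AUC ratio = 1 / (new CL fraction), so new CL fraction = 1 / 0.643 = 1.555.
fm × 2.5 + 1 − fm = 1.555  ⇒  fm × (2.5 − 1) = 0.5552  ⇒  fm = 0.37.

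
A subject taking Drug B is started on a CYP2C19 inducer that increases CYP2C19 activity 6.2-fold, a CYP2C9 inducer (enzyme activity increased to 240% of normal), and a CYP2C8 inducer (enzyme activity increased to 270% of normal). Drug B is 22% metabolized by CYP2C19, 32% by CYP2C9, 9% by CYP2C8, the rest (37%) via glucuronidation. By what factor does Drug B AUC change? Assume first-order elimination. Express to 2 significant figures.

0.36

The CYP2C19 pathway (22% of clearance) is boosted to 6.2× activity: 0.22 × 6.2 = 1.364.
The CYP2C9 pathway (32% of clearance) is boosted to 2.4× activity: 0.32 × 2.4 = 0.768.
The CYP2C8 pathway (9% of clearance) is boosted to 2.7× activity: 0.09 × 2.7 = 0.243.
The remaining 37% of clearance is unaffected.
New clearance relative to baseline: 1.364 + 0.768 + 0.243 + 0.37 = 2.745.
Net AUC ratio = 1 / 2.745 = 0.36.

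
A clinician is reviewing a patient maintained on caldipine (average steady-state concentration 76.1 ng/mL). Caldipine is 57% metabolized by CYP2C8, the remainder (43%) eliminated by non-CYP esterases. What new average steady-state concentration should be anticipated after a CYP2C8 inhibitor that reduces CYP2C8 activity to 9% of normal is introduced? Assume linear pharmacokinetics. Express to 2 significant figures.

The CYP2C8 pathway (57% of clearance) falls to 0.09× activity: 0.57 × 0.09 = 0.0513.
Non-CYP routes (43%) are unchanged.
Relative clearance = 0.0513 + 0.43 = 0.4813.
With dosing unchanged, average steady-state concentration scales as 1/CL: 76.1 / 0.4813 = 1.6 × 10² ng/mL.

1.6 × 10² ng/mL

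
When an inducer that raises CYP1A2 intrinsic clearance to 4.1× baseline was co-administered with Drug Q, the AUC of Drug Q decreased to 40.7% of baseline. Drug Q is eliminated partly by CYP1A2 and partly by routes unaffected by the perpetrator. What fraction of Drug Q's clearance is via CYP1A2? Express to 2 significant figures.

Call the CYP1A2 fraction fm. After the interaction, CL_new/CL_old = fm × 4.1 + (1 − fm).
AUC ratio = 1 / (new CL fraction), so new CL fraction = 1 / 0.407 = 2.457.
fm × 4.1 + 1 − fm = 2.457  ⇒  fm × (4.1 − 1) = 1.457  ⇒  fm = 0.47.

0.47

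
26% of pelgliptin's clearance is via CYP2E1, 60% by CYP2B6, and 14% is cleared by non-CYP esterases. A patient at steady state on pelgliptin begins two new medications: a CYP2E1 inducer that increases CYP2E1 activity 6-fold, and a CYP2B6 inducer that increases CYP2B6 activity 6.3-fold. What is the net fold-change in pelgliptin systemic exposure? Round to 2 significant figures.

The CYP2E1 pathway (26% of clearance) increases to 6× activity: 0.26 × 6 = 1.56.
The CYP2B6 pathway (60% of clearance) is boosted to 6.3× activity: 0.6 × 6.3 = 3.78.
Non-CYP routes (14%) are unchanged.
CL_new/CL_old = 1.56 + 3.78 + 0.14 = 5.48.
Net systemic exposure ratio = 1 / 5.48 = 0.18.

0.18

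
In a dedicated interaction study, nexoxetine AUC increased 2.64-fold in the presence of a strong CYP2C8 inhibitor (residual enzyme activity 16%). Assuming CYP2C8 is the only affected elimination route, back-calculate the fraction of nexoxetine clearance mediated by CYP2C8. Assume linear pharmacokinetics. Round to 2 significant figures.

Write x for the fraction cleared via CYP2C8. The observed AUC change means clearance fell to 1/2.64 = 0.3788 of baseline.
Setting x·0.16 + (1 − x) = 0.3788 and solving: x = (0.3788 − 1)/(0.16 − 1) = 0.74.

0.74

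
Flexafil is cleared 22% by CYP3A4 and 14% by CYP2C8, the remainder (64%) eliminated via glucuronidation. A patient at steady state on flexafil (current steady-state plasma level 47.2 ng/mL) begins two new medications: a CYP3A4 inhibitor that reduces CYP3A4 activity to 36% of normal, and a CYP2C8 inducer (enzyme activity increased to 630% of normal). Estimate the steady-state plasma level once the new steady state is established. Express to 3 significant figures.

29.5 ng/mL

The CYP3A4 pathway (22% of clearance) is reduced to 0.36× activity: 0.22 × 0.36 = 0.0792.
The CYP2C8 pathway (14% of clearance) increases to 6.3× activity: 0.14 × 6.3 = 0.882.
The remaining 64% of clearance is unaffected.
New clearance relative to baseline: 0.0792 + 0.882 + 0.64 = 1.6012.
Dividing the baseline by the relative clearance: 47.2 / 1.6012 = 29.5 ng/mL.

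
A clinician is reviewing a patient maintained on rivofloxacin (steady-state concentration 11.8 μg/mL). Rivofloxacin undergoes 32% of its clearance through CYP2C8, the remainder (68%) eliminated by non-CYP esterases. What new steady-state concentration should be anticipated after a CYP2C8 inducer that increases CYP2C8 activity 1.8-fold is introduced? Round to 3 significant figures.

9.39 μg/mL

CYP2C8: 0.32 × 1.8 = 0.576
Other: 0.68 (unchanged)
New clearance relative to baseline: 0.576 + 0.68 = 1.256.
With dosing unchanged, steady-state concentration scales as 1/CL: 11.8 / 1.256 = 9.39 μg/mL.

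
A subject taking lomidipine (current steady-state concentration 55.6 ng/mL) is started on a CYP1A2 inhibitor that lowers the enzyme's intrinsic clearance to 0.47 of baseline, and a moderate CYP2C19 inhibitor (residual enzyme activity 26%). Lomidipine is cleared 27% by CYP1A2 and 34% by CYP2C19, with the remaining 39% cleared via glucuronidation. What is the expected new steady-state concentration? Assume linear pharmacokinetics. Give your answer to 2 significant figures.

The CYP1A2 pathway (27% of clearance) is reduced to 0.47× activity: 0.27 × 0.47 = 0.1269.
The CYP2C19 pathway (34% of clearance) drops to 0.26× activity: 0.34 × 0.26 = 0.0884.
Non-CYP routes (39%) are unchanged.
CL_new/CL_old = 0.1269 + 0.0884 + 0.39 = 0.6053.
Dividing the baseline by the relative clearance: 55.6 / 0.6053 = 92 ng/mL.

92 ng/mL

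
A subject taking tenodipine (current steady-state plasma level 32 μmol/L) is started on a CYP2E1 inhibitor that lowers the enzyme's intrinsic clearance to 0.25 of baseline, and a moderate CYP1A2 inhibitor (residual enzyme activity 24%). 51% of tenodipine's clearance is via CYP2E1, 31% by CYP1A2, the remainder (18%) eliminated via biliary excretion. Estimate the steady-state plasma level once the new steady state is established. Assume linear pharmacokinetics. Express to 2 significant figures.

84 μmol/L

The CYP2E1 pathway (51% of clearance) is reduced to 0.25× activity: 0.51 × 0.25 = 0.1275.
The CYP1A2 pathway (31% of clearance) drops to 0.24× activity: 0.31 × 0.24 = 0.0744.
The remaining 18% of clearance is unaffected.
New clearance relative to baseline: 0.1275 + 0.0744 + 0.18 = 0.3819.
Steady-state plasma level ∝ 1/CL: new value = 32 / 0.3819 = 84 μmol/L.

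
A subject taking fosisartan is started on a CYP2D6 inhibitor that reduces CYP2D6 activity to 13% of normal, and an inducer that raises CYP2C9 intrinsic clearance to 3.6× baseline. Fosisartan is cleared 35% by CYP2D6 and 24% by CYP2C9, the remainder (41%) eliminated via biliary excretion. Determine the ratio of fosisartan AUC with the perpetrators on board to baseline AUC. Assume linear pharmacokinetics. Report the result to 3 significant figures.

0.758

The CYP2D6 pathway (35% of clearance) drops to 0.13× activity: 0.35 × 0.13 = 0.0455.
The CYP2C9 pathway (24% of clearance) increases to 3.6× activity: 0.24 × 3.6 = 0.864.
The remaining 41% of clearance is unaffected.
Relative clearance = 0.0455 + 0.864 + 0.41 = 1.3195.
Net AUC ratio = 1 / 1.3195 = 0.758.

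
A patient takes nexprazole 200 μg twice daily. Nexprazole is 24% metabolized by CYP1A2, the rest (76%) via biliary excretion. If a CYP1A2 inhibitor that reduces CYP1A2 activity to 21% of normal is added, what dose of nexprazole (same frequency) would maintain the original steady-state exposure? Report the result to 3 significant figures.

162 μg

CYP1A2: 0.24 × 0.21 = 0.0504
Other: 0.76 (unchanged)
New clearance relative to baseline: 0.0504 + 0.76 = 0.8104.
Exposure is unchanged when dose changes in proportion to clearance. New dose = 200 μg × 0.8104 = 162 μg.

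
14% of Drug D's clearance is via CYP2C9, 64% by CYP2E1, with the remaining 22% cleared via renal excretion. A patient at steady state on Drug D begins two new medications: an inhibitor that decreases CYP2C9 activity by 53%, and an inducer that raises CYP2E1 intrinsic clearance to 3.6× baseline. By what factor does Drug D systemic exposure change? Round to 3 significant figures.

0.386

CYP2C9: 0.14 × 0.47 = 0.0658
CYP2E1: 0.64 × 3.6 = 2.304
Other: 0.22 (unchanged)
Relative clearance = 0.0658 + 2.304 + 0.22 = 2.5898.
Net systemic exposure ratio = 1 / 2.5898 = 0.386.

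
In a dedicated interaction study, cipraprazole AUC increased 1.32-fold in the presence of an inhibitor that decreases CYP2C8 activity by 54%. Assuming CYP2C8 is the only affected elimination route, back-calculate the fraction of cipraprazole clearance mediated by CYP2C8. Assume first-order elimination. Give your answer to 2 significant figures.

Let fm be the CYP2C8 fraction. New clearance relative to baseline = fm × 0.46 + (1 − fm).
AUC ratio = 1 / (new CL fraction), so new CL fraction = 1 / 1.32 = 0.7576.
fm × 0.46 + 1 − fm = 0.7576  ⇒  fm × (0.46 − 1) = −0.2424  ⇒  fm = 0.45.

0.45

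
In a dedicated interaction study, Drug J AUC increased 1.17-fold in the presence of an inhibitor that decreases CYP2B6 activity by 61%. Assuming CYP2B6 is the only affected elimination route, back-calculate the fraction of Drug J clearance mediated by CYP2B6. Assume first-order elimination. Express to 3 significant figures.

0.238

Let x = fm,CYP2B6. Because AUC ∝ 1/CL, relative clearance fell to 1/1.17 = 0.8547.
Only the CYP2B6 route changed, so 0.8547 = x·0.39 + (1 − x), giving x = 0.238.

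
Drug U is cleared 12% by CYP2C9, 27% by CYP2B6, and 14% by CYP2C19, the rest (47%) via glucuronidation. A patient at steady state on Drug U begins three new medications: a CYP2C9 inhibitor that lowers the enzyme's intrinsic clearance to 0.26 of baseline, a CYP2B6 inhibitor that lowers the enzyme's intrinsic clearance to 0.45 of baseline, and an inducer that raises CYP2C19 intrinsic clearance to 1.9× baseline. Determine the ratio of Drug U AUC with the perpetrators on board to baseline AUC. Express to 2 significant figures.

1.1

The CYP2C9 pathway (12% of clearance) drops to 0.26× activity: 0.12 × 0.26 = 0.0312.
The CYP2B6 pathway (27% of clearance) is reduced to 0.45× activity: 0.27 × 0.45 = 0.1215.
The CYP2C19 pathway (14% of clearance) increases to 1.9× activity: 0.14 × 1.9 = 0.266.
Non-CYP routes (47%) are unchanged.
New clearance relative to baseline: 0.0312 + 0.1215 + 0.266 + 0.47 = 0.8887.
AUC ∝ 1/CL: fold-change = 1 / 0.8887 = 1.1.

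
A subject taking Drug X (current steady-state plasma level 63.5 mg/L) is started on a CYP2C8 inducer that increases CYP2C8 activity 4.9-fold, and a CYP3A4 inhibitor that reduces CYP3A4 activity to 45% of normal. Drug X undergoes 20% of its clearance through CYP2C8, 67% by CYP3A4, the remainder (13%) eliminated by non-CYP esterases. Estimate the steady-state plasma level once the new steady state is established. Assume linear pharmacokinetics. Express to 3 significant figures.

CYP2C8: 0.2 × 4.9 = 0.98
CYP3A4: 0.67 × 0.45 = 0.3015
Other: 0.13 (unchanged)
CL_new/CL_old = 0.98 + 0.3015 + 0.13 = 1.4115.
New steady-state plasma level = 63.5 / 1.4115 = 45.0 mg/L (concentration scales inversely with clearance).

45.0 mg/L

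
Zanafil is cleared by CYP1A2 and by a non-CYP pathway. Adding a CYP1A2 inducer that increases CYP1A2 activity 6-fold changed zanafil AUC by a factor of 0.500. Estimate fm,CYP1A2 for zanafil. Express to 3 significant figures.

Write x for the fraction cleared via CYP1A2. The observed AUC change means clearance rose to 1/0.500 = 2 of baseline.
Setting x·6 + (1 − x) = 2 and solving: x = (2 − 1)/(6 − 1) = 0.200.

0.200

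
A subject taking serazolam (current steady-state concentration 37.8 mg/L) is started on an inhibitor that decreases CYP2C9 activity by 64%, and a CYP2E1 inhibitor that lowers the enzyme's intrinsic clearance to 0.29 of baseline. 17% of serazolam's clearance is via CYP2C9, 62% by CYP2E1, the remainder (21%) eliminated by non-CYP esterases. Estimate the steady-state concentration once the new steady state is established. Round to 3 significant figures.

83.8 mg/L

The CYP2C9 pathway (17% of clearance) drops to 0.36× activity: 0.17 × 0.36 = 0.0612.
The CYP2E1 pathway (62% of clearance) drops to 0.29× activity: 0.62 × 0.29 = 0.1798.
Non-CYP routes (21%) are unchanged.
New clearance relative to baseline: 0.0612 + 0.1798 + 0.21 = 0.451.
Dividing the baseline by the relative clearance: 37.8 / 0.451 = 83.8 mg/L.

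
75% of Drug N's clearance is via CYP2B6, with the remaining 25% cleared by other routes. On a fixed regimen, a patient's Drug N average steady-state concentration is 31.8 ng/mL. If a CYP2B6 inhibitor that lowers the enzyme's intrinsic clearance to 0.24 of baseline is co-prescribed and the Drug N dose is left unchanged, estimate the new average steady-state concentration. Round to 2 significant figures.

74 ng/mL

The CYP2B6 pathway (75% of clearance) drops to 0.24× activity: 0.75 × 0.24 = 0.18.
The remaining 25% of clearance is unaffected.
CL_new/CL_old = 0.18 + 0.25 = 0.43.
Average steady-state concentration ∝ 1/CL, so new value = 31.8 / 0.43 = 74 ng/mL.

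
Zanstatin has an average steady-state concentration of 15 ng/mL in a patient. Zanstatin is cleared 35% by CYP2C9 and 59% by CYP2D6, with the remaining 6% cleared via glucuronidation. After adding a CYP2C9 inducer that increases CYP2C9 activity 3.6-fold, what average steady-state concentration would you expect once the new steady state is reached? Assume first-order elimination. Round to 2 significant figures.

7.9 ng/mL

The CYP2C9 pathway (35% of clearance) is boosted to 3.6× activity: 0.35 × 3.6 = 1.26.
CYP2D6 (59%) and the residual 6% are unaffected.
New clearance relative to baseline: 1.26 + 0.59 + 0.06 = 1.91.
New average steady-state concentration = baseline ÷ relative clearance = 15 / 1.91 = 7.9 ng/mL.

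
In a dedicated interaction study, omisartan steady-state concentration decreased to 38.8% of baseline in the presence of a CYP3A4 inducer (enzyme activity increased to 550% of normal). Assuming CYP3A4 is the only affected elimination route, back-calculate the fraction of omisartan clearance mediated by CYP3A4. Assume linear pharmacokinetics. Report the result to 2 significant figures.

0.35

Call the CYP3A4 fraction fm. After the interaction, CL_new/CL_old = fm × 5.5 + (1 − fm).
Steady-state concentration ratio = 1 / (new CL fraction), so new CL fraction = 1 / 0.388 = 2.577.
fm × 5.5 + 1 − fm = 2.577  ⇒  fm × (5.5 − 1) = 1.577  ⇒  fm = 0.35.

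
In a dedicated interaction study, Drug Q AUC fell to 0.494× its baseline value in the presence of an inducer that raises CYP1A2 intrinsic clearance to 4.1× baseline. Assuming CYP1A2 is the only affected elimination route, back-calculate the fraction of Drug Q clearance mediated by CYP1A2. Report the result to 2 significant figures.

0.33

Write x for the fraction cleared via CYP1A2. The observed AUC change means clearance rose to 1/0.494 = 2.024 of baseline.
Setting x·4.1 + (1 − x) = 2.024 and solving: x = (2.024 − 1)/(4.1 − 1) = 0.33.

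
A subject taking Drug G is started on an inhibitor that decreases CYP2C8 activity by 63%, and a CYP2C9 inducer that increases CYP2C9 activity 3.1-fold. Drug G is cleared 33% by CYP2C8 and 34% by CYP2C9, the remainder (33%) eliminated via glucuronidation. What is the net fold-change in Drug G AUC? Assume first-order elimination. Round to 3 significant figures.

CYP2C8: 0.33 × 0.37 = 0.1221
CYP2C9: 0.34 × 3.1 = 1.054
Other: 0.33 (unchanged)
New clearance relative to baseline: 0.1221 + 1.054 + 0.33 = 1.5061.
AUC ∝ 1/CL: fold-change = 1 / 1.5061 = 0.664.

0.664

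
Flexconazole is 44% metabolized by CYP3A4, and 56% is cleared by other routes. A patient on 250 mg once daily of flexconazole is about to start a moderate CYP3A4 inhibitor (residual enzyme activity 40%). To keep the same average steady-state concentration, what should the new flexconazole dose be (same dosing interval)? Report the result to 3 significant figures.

The CYP3A4 pathway (44% of clearance) is reduced to 0.4× activity: 0.44 × 0.4 = 0.176.
The remaining 56% of clearance is unaffected.
Relative clearance = 0.176 + 0.56 = 0.736.
Exposure is unchanged when dose changes in proportion to clearance. New dose = 250 mg × 0.736 = 184 mg.

184 mg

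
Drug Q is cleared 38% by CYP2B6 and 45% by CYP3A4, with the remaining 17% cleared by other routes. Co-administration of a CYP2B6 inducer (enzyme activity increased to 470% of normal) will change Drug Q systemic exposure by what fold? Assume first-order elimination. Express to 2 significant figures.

The CYP2B6 pathway (38% of clearance) rises to 4.7× activity: 0.38 × 4.7 = 1.786.
CYP3A4 (45%) and the residual 17% are unaffected.
CL_new/CL_old = 1.786 + 0.45 + 0.17 = 2.406.
Systemic exposure is inversely proportional to clearance, so the fold-change is 1 / 2.406 = 0.42.

0.42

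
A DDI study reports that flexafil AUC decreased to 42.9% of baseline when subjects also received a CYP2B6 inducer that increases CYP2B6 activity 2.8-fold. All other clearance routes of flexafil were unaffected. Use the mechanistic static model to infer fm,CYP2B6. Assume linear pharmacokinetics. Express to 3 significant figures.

0.739

Let fm be the CYP2B6 fraction. New clearance relative to baseline = fm × 2.8 + (1 − fm).
AUC ratio = 1 / (new CL fraction), so new CL fraction = 1 / 0.429 = 2.331.
fm × 2.8 + 1 − fm = 2.331  ⇒  fm × (2.8 − 1) = 1.331  ⇒  fm = 0.739.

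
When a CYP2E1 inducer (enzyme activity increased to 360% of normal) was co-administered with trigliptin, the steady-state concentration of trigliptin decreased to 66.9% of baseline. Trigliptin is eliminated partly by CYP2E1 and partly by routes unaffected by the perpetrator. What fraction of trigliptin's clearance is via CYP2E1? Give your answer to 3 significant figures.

0.190

CL'/CL = 1 / 0.669 = 1.495
3.6·fm + (1 − fm) = 1.495
fm = (1.495 − 1) / (3.6 − 1) = 0.190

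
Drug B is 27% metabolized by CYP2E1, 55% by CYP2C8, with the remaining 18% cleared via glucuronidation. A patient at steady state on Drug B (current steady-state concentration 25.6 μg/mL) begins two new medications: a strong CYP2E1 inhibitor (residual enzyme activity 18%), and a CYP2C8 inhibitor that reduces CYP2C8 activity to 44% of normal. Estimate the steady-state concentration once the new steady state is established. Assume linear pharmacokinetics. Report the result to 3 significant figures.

The CYP2E1 pathway (27% of clearance) falls to 0.18× activity: 0.27 × 0.18 = 0.0486.
The CYP2C8 pathway (55% of clearance) falls to 0.44× activity: 0.55 × 0.44 = 0.242.
Non-CYP routes (18%) are unchanged.
CL_new/CL_old = 0.0486 + 0.242 + 0.18 = 0.4706.
Steady-state concentration ∝ 1/CL: new value = 25.6 / 0.4706 = 54.4 μg/mL.

54.4 μg/mL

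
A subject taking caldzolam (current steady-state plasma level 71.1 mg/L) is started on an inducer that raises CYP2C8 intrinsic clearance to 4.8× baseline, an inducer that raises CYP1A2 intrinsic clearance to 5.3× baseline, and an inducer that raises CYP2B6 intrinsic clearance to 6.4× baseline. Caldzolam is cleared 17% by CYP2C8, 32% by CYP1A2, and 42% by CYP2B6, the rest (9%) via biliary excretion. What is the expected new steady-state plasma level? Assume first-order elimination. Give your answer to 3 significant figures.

13.4 mg/L

CYP2C8: 0.17 × 4.8 = 0.816
CYP1A2: 0.32 × 5.3 = 1.696
CYP2B6: 0.42 × 6.4 = 2.688
Other: 0.09 (unchanged)
Relative clearance = 0.816 + 1.696 + 2.688 + 0.09 = 5.29.
Steady-state plasma level ∝ 1/CL: new value = 71.1 / 5.29 = 13.4 mg/L.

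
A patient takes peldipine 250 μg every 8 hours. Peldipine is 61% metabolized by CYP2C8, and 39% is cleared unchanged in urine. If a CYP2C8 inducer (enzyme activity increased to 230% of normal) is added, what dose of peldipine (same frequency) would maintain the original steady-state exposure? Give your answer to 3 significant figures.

448 μg

CYP2C8: 0.61 × 2.3 = 1.403
Other: 0.39 (unchanged)
New clearance relative to baseline: 1.403 + 0.39 = 1.793.
To maintain the same steady-state level, dose must scale with clearance: new dose = 250 × 1.793 = 448 μg.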